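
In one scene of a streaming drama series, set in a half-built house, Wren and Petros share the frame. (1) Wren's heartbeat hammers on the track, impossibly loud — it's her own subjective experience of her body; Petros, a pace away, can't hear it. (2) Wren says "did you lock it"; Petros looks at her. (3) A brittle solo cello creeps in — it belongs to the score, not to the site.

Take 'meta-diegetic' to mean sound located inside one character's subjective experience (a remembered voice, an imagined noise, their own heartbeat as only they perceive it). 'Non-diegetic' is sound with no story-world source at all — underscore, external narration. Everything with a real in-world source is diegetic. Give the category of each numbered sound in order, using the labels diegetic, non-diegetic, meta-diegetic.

(1) is meta-diegetic: it's Wren's internal bodily sensation rendered as sound; only Wren 'hears' it.
Sound (2): on-screen dialogue — Wren speaks and Petros is there to hear, so diegetic.
Sound (3): score with no on-screen or off-screen source; it exists for the audience alone, so non-diegetic.

meta-diegetic, diegetic, non-diegetic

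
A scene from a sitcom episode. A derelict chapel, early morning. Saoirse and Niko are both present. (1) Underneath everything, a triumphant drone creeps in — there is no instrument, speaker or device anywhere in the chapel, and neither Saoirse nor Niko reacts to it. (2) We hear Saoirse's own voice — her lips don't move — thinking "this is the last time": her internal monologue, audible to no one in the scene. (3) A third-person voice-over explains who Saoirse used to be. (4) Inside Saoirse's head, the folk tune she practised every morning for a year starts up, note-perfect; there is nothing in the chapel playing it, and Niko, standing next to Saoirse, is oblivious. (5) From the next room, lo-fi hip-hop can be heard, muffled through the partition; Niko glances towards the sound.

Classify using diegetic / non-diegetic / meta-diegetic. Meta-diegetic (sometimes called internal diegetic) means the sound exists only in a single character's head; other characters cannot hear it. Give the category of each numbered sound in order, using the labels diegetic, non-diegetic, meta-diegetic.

non-diegetic, meta-diegetic, non-diegetic, meta-diegetic, diegetic

(1) nothing in the chapel produces it and the characters don't hear it — pure soundtrack → non-diegetic.
Sound (2): Saoirse's thought-voice: a private mental sound no other character can hear, so meta-diegetic.
(3) is non-diegetic: commentary laid over the scene from outside the fiction.
(4) the music is a memory playing inside Saoirse's mind alone; no real-world source, Niko can't hear it → meta-diegetic.
(5) is diegetic: off-screen diegetic: the source is out of frame but still in the story's space.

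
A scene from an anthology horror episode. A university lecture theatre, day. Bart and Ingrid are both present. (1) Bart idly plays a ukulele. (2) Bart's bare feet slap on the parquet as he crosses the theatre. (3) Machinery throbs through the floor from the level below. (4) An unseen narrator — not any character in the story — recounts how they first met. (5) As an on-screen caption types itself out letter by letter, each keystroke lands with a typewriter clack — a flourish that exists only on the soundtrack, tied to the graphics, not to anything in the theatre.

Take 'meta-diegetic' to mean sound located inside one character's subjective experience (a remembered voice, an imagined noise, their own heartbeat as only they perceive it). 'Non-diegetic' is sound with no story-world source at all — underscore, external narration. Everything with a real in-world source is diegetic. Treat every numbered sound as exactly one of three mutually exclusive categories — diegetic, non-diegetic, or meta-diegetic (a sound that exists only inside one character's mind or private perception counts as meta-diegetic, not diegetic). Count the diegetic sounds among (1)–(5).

3

(1) is diegetic: the instrument and the performer are both in the scene.
(2) Bart's footsteps are produced in the story world → diegetic.
Sound (3): it's the actual ambient sound of the location, so diegetic.
Sound (4): commentary laid over the scene from outside the fiction, so non-diegetic.
Sound (5): it accompanies on-screen graphics, not anything inside the story world, so non-diegetic.
Diegetic: (1), (2), (3) — that's 3.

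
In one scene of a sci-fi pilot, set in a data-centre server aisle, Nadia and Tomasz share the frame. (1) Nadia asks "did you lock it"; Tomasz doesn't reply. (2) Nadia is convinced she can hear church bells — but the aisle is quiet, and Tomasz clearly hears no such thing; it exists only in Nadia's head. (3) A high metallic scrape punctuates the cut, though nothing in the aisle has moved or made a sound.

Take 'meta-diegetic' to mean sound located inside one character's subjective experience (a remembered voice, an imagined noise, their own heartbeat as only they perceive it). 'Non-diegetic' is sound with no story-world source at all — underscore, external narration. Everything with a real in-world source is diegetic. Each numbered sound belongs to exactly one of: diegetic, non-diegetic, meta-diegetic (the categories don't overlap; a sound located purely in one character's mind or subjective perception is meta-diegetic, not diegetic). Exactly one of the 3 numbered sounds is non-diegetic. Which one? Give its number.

3

(1) is diegetic: Nadia is a character speaking aloud in the scene.
(2) is meta-diegetic: subjective to Nadia: the aisle is silent and Tomasz hears nothing.
Sound (3): nothing in the scene produces it; it's an accent added for the audience, so non-diegetic.
Only (3) is non-diegetic.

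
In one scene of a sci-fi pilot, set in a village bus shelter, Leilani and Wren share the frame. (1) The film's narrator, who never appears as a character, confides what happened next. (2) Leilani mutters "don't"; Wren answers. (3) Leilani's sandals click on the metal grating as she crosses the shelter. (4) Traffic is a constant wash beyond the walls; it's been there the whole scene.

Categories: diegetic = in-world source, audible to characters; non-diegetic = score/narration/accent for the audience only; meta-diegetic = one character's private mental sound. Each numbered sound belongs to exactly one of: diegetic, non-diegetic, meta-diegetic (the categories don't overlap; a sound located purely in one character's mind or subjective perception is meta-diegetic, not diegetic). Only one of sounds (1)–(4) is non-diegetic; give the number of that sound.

Sound (1): external voice-over — not a character, not heard by anyone in the scene, so non-diegetic.
(2) is diegetic: on-screen dialogue — Leilani speaks and Wren is there to hear.
Sound (3): a character's body making contact with the set — an in-world sound, so diegetic.
Sound (4): ambient/room sound belonging to the story's physical space, so diegetic.
Only (1) is non-diegetic.

1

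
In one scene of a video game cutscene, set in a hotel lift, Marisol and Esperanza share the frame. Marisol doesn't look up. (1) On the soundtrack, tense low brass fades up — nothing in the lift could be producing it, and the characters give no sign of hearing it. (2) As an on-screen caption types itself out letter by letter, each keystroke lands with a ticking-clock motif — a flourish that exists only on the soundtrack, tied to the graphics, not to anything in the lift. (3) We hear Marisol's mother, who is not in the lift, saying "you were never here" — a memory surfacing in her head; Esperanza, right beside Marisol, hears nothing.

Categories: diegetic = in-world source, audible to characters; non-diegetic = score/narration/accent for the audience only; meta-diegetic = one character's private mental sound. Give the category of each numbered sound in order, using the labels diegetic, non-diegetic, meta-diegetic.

(1) is non-diegetic: it has no source in the story world and no character can hear it — it's underscore.
(2) the caption isn't part of the story world, so neither is the sound tied to it → non-diegetic.
Sound (3): it's Marisol's recollection rendered as sound; the other character can't hear it, so meta-diegetic.

non-diegetic, non-diegetic, meta-diegetic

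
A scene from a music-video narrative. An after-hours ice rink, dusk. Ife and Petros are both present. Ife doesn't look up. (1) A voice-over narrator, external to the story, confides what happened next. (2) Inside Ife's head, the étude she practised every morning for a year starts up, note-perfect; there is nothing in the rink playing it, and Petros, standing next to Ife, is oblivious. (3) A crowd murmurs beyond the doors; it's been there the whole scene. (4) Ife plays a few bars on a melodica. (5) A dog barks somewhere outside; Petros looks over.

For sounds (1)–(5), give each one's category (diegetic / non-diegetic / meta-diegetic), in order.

non-diegetic, meta-diegetic, diegetic, diegetic, diegetic

(1) is non-diegetic: the narrator exists outside the story world, addressing only the audience.
(2) the music is a memory playing inside Ife's mind alone; no real-world source, Petros can't hear it → meta-diegetic.
Sound (3): ambient/room sound belonging to the story's physical space, so diegetic.
Sound (4): a character is playing a melodica on screen, so diegetic.
(5) a dog is a real object/event in the scene's world → diegetic.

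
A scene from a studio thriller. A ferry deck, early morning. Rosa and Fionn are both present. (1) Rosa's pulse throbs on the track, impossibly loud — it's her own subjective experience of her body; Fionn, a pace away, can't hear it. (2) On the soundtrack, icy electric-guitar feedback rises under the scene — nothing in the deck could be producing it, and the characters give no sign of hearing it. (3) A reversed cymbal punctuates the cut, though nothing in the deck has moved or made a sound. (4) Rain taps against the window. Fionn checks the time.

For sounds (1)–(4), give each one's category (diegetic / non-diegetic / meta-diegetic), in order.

meta-diegetic, non-diegetic, non-diegetic, diegetic

(1) is meta-diegetic: point-of-audition from inside Rosa's body; not a sound in the room.
Sound (2): score with no on-screen or off-screen source; it exists for the audience alone, so non-diegetic.
Sound (3): an editorial stinger — it belongs to the cut, not the story world, so non-diegetic.
(4) is diegetic: it's the actual ambient sound of the location.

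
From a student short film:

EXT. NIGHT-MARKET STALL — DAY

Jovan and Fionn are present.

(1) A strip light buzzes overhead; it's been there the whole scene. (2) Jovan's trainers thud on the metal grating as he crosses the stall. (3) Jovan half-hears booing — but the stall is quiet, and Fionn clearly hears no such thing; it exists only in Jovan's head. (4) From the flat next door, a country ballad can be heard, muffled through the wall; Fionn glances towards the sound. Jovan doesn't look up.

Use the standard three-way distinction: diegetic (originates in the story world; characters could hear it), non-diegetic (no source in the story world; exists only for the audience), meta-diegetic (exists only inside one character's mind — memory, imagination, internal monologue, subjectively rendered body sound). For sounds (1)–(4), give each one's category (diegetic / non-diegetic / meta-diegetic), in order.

Sound (1): a strip light is part of the location's real environment, so diegetic.
(2) it's the physical sound of Jovan moving in the space → diegetic.
(3) Jovan alone 'hears' it — an imagined sound, not present in the space → meta-diegetic.
(4) it's coming from the flat next door — a location within the story world — and Fionn reacts → diegetic.

diegetic, diegetic, meta-diegetic, diegetic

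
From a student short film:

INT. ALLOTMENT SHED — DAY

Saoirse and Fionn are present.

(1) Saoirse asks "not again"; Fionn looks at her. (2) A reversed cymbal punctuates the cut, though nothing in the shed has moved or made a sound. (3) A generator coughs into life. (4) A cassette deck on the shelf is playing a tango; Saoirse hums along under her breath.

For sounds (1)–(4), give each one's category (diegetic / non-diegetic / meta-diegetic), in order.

(1) spoken by a character present in the story world → diegetic.
(2) is non-diegetic: an editorial stinger — it belongs to the cut, not the story world.
(3) the sound comes from a generator physically present in the location → diegetic.
(4) is diegetic: a cassette deck is a physical source in the scene and Saoirse reacts to it.

diegetic, non-diegetic, diegetic, diegetic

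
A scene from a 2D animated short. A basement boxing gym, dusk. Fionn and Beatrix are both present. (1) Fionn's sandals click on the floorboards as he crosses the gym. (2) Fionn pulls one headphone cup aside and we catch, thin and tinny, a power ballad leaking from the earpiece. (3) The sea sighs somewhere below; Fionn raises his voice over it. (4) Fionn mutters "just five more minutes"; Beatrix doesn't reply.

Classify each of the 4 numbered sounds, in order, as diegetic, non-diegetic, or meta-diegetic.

(1) Fionn's footsteps are produced in the story world → diegetic.
(2) is diegetic: the headphones are an on-screen source.
Sound (3): it's the actual ambient sound of the location, so diegetic.
(4) is diegetic: Fionn is a character speaking aloud in the scene.

diegetic, diegetic, diegetic, diegetic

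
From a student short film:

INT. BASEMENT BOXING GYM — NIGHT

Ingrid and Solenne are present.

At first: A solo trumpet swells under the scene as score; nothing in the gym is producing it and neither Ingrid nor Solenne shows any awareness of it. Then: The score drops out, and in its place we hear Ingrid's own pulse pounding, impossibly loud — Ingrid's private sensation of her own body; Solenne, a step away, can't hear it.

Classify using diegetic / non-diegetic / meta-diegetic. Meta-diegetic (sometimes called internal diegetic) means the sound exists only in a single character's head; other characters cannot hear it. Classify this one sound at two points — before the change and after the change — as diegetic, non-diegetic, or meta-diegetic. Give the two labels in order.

Before the change: underscore with no in-world source, inaudible to the characters → non-diegetic.
After the change: the body sound is Ingrid's subjective perception alone — Solenne can't hear it → meta-diegetic.

non-diegetic, meta-diegetic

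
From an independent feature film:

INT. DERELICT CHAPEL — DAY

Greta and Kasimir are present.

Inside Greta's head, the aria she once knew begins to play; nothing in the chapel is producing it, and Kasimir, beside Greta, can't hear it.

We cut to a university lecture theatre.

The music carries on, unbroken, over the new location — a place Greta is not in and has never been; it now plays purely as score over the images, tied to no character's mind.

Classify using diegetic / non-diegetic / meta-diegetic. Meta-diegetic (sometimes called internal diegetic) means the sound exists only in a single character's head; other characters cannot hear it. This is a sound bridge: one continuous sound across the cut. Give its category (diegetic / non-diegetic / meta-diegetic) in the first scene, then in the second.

meta-diegetic, non-diegetic

Scene one: the music exists only inside Greta's mind; Kasimir can't hear it → meta-diegetic.
Scene two: it's detached from Greta entirely and plays over unrelated images with no in-world source — conventional underscore → non-diegetic.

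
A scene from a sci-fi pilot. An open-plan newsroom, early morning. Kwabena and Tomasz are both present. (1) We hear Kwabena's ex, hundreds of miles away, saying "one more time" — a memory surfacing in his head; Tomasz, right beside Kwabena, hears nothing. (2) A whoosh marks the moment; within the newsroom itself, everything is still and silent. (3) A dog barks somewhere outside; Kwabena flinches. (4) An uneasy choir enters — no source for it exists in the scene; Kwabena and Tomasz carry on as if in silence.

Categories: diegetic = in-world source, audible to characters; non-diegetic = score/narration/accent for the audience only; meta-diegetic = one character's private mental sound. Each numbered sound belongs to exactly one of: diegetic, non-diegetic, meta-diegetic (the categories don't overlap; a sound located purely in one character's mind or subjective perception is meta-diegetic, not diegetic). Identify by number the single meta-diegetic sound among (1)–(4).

Sound (1): it's Kwabena's recollection rendered as sound; the other character can't hear it, so meta-diegetic.
(2) an editorial stinger — it belongs to the cut, not the story world → non-diegetic.
(3) is diegetic: the sound comes from a dog physically present in the location.
Sound (4): score with no on-screen or off-screen source; it exists for the audience alone, so non-diegetic.
Only (1) is meta-diegetic.

1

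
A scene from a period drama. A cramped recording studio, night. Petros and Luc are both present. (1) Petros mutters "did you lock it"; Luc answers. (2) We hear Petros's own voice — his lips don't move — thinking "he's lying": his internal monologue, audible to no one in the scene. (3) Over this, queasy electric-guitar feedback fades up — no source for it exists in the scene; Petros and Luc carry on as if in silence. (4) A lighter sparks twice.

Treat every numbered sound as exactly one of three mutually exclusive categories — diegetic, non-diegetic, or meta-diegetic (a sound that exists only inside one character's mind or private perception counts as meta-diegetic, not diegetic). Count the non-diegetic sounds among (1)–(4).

Sound (1): on-screen dialogue — Petros speaks and Luc is there to hear, so diegetic.
(2) Petros's thought-voice: a private mental sound no other character can hear → meta-diegetic.
(3) is non-diegetic: score with no on-screen or off-screen source; it exists for the audience alone.
Sound (4): an in-world source (a lighter); characters could hear it, so diegetic.
So 1 of the 4 is non-diegetic: (3).

1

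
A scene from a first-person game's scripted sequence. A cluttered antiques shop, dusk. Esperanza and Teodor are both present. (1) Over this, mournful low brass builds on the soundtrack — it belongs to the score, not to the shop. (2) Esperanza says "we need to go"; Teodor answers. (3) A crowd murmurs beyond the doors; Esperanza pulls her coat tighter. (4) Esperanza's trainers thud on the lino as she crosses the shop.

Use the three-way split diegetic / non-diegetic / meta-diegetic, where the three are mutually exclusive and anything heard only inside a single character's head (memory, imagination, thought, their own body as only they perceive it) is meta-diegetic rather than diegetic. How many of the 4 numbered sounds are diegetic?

(1) nothing in the shop produces it and the characters don't hear it — pure soundtrack → non-diegetic.
(2) on-screen dialogue — Esperanza speaks and Teodor is there to hear → diegetic.
(3) it's the actual ambient sound of the location → diegetic.
(4) is diegetic: a character's body making contact with the set — an in-world sound.
So 3 of the 4 are diegetic: (2), (3), (4).

3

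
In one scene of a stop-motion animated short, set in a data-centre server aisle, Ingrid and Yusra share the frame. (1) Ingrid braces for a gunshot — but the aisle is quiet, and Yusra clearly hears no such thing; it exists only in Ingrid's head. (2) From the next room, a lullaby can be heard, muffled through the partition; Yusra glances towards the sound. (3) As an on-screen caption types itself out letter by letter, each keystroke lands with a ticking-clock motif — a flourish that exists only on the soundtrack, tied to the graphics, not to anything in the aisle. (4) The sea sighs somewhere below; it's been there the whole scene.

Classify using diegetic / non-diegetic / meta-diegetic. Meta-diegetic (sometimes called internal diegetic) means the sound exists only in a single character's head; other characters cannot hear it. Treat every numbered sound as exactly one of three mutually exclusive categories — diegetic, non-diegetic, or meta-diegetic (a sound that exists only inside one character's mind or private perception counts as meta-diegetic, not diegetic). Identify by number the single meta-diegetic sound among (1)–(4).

Sound (1): subjective to Ingrid: the aisle is silent and Yusra hears nothing, so meta-diegetic.
(2) is diegetic: it's coming from the next room — a location within the story world — and Yusra reacts.
(3) is non-diegetic: the caption isn't part of the story world, so neither is the sound tied to it.
Sound (4): it's the actual ambient sound of the location, so diegetic.
Only (1) is meta-diegetic.

1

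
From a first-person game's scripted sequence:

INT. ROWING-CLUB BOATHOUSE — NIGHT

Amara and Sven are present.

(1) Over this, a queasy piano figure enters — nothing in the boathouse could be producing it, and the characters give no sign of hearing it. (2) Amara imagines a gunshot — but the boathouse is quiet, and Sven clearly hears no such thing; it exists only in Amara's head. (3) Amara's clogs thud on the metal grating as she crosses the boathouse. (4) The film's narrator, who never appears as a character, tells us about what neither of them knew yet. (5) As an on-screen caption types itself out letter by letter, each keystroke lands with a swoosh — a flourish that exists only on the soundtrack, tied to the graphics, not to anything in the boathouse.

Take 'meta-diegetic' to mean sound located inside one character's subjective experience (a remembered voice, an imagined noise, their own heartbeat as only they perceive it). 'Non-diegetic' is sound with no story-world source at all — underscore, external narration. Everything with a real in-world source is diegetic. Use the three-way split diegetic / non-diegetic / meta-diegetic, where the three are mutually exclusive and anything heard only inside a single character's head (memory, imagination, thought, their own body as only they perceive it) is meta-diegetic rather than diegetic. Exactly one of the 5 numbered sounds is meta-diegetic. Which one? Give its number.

(1) it has no source in the story world and no character can hear it — it's underscore → non-diegetic.
(2) is meta-diegetic: subjective to Amara: the boathouse is silent and Sven hears nothing.
(3) is diegetic: a character's body making contact with the set — an in-world sound.
(4) the narrator exists outside the story world, addressing only the audience → non-diegetic.
(5) sound married to a title/caption — outside the diegesis by definition → non-diegetic.
Only (2) is meta-diegetic.

2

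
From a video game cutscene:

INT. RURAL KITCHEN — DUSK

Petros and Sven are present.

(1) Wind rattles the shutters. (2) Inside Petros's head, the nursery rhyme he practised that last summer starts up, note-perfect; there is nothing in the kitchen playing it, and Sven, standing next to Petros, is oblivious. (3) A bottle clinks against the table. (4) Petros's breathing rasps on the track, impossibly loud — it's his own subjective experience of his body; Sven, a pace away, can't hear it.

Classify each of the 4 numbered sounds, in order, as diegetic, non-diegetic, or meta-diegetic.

diegetic, meta-diegetic, diegetic, meta-diegetic

(1) ambient/room sound belonging to the story's physical space → diegetic.
(2) is meta-diegetic: it lives in Petros's subjectivity, not in the kitchen.
(3) is diegetic: an in-world source (a bottle); characters could hear it.
Sound (4): a subjective body sound — Petros's private perception, inaudible to Sven, so meta-diegetic.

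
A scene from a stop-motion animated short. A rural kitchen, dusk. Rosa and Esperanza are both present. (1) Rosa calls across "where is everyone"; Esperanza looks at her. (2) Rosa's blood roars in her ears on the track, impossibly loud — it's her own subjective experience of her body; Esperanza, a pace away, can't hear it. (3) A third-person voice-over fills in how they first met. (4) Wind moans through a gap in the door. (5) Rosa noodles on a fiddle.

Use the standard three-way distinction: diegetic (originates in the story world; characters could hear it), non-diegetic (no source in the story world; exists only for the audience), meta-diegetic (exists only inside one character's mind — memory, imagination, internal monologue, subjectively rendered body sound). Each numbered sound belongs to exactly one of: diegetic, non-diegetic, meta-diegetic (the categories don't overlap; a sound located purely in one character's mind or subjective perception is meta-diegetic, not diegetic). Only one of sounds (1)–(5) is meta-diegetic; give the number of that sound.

2

Sound (1): Rosa is a character speaking aloud in the scene, so diegetic.
(2) is meta-diegetic: point-of-audition from inside Rosa's body; not a sound in the room.
(3) the narrator exists outside the story world, addressing only the audience → non-diegetic.
(4) is diegetic: ambient/room sound belonging to the story's physical space.
Sound (5): a character is playing a fiddle on screen, so diegetic.
Only (2) is meta-diegetic.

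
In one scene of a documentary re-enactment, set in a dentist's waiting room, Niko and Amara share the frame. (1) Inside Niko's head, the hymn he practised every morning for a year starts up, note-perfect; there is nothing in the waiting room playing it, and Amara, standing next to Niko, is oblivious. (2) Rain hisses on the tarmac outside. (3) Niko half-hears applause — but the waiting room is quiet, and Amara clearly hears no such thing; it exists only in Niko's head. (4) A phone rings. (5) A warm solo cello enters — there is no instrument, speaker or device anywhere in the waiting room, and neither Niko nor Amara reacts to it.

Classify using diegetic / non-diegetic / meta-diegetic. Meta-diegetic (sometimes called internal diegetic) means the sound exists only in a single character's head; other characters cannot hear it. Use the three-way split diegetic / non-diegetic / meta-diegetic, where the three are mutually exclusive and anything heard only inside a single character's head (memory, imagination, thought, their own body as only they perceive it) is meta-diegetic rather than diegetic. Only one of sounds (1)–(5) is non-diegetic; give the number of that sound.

5

(1) remembered music, private to Niko — Amara is oblivious because it isn't in the room → meta-diegetic.
Sound (2): ambient/room sound belonging to the story's physical space, so diegetic.
(3) subjective to Niko: the waiting room is silent and Amara hears nothing → meta-diegetic.
(4) a phone is a real object/event in the scene's world → diegetic.
(5) is non-diegetic: it has no source in the story world and no character can hear it — it's underscore.
Only (5) is non-diegetic.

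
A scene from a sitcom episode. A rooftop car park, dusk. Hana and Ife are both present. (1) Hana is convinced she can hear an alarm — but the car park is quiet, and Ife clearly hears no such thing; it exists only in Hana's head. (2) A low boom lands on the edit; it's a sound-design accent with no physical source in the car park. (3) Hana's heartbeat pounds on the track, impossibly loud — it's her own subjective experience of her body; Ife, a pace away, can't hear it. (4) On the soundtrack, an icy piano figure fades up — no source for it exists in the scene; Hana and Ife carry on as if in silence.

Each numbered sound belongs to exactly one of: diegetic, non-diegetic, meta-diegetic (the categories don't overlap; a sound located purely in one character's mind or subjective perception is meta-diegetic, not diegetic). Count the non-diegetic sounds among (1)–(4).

2

(1) subjective to Hana: the car park is silent and Ife hears nothing → meta-diegetic.
Sound (2): nothing in the scene produces it; it's an accent added for the audience, so non-diegetic.
Sound (3): a subjective body sound — Hana's private perception, inaudible to Ife, so meta-diegetic.
Sound (4): nothing in the car park produces it and the characters don't hear it — pure soundtrack, so non-diegetic.
Non-diegetic: (2), (4) — that's 2.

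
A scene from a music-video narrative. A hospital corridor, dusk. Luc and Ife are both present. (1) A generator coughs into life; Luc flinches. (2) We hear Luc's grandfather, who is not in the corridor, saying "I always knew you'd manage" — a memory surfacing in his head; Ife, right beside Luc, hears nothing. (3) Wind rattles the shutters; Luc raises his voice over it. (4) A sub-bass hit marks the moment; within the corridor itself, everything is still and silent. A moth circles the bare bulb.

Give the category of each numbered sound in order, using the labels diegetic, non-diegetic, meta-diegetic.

diegetic, meta-diegetic, diegetic, non-diegetic

Sound (1): an in-world source (a generator); characters could hear it, so diegetic.
(2) a remembered line, private to Luc — not present in the room, not audible to Ife → meta-diegetic.
(3) is diegetic: wind is part of the location's real environment.
(4) it's a sound-design accent with no in-world source; no one in the scene can hear it → non-diegetic.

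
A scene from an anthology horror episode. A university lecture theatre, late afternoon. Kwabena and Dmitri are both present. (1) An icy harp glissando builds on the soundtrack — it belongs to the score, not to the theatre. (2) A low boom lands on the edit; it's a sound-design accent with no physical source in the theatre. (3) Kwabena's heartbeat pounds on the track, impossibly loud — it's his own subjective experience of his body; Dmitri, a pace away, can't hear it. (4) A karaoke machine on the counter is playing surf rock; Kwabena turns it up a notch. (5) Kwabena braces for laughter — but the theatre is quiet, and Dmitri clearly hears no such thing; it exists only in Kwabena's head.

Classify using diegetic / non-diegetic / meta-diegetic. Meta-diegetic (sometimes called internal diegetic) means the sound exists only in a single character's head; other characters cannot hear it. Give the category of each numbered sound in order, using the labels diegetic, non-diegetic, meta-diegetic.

non-diegetic, non-diegetic, meta-diegetic, diegetic, meta-diegetic

(1) is non-diegetic: nothing in the theatre produces it and the characters don't hear it — pure soundtrack.
Sound (2): it's a sound-design accent with no in-world source; no one in the scene can hear it, so non-diegetic.
(3) a subjective body sound — Kwabena's private perception, inaudible to Dmitri → meta-diegetic.
(4) is diegetic: the music comes from an on-screen device that Kwabena responds to.
Sound (5): Kwabena alone 'hears' it — an imagined sound, not present in the space, so meta-diegetic.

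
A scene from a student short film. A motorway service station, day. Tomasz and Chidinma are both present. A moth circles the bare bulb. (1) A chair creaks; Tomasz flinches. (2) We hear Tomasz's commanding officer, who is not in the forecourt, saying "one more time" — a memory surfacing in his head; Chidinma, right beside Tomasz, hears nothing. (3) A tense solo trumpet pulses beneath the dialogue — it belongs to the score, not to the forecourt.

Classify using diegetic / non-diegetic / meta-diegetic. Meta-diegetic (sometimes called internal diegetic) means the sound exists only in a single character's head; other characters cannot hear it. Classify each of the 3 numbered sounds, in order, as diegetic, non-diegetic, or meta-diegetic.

diegetic, meta-diegetic, non-diegetic

(1) is diegetic: a chair is a real object/event in the scene's world.
Sound (2): a remembered line, private to Tomasz — not present in the room, not audible to Chidinma, so meta-diegetic.
(3) nothing in the forecourt produces it and the characters don't hear it — pure soundtrack → non-diegetic.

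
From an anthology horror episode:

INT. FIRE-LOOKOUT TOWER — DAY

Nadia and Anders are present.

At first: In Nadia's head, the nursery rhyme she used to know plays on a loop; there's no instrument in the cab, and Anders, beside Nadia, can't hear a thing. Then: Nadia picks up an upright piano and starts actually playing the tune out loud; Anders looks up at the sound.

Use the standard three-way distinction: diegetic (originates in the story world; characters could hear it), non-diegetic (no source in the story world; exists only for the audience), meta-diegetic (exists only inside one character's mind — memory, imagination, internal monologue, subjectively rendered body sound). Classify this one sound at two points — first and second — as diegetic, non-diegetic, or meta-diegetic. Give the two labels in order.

First: the tune exists only as Nadia's private memory; Anders can't hear it → meta-diegetic.
Second: Nadia is now producing it live on an upright piano, in the room, and Anders hears it → diegetic.

meta-diegetic, diegetic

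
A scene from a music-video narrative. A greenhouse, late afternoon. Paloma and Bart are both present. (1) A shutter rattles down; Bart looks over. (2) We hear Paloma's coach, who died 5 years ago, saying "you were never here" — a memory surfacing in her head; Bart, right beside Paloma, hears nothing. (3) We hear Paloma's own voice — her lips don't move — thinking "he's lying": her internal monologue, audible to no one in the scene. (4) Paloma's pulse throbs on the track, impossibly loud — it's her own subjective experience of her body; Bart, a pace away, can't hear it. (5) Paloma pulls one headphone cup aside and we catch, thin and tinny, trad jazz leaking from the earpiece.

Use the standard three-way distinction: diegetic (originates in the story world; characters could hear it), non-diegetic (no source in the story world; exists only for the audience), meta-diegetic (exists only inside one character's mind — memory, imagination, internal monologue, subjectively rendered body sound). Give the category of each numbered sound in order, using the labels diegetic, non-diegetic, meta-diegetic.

(1) is diegetic: the sound comes from a shutter physically present in the location.
(2) the voice is a memory playing only inside Paloma's mind; Bart can't hear it → meta-diegetic.
Sound (3): it's Paloma's unspoken thought, heard only by the audience via her subjectivity, so meta-diegetic.
(4) it's Paloma's internal bodily sensation rendered as sound; only Paloma 'hears' it → meta-diegetic.
(5) the headphones are an on-screen source → diegetic.

diegetic, meta-diegetic, meta-diegetic, meta-diegetic, diegetic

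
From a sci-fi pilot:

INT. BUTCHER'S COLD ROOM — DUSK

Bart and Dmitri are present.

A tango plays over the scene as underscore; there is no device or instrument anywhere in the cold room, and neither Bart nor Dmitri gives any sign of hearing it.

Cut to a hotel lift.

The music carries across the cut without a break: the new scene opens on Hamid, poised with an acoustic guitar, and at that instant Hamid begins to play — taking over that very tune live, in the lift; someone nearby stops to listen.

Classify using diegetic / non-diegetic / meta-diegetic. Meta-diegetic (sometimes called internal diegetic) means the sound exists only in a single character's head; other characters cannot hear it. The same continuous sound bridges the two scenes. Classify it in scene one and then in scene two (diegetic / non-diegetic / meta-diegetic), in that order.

Scene one: there's no in-world source anywhere and no character hears it — underscore for the audience only → non-diegetic.
Scene two: from the moment Hamid starts playing, the tune is being performed on an acoustic guitar inside the story world and another character hears it → diegetic.

non-diegetic, diegetic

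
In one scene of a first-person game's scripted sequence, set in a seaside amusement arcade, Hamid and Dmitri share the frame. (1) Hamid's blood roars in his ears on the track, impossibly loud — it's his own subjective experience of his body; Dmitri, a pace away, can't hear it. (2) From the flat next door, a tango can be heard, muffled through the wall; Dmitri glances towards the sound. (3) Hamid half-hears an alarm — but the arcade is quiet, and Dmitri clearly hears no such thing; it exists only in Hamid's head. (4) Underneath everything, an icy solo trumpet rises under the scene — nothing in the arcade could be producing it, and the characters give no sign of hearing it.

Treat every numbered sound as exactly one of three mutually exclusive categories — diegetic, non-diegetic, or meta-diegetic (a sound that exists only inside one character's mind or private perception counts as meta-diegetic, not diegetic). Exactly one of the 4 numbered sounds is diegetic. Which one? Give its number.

Sound (1): it's Hamid's internal bodily sensation rendered as sound; only Hamid 'hears' it, so meta-diegetic.
(2) is diegetic: the music has an off-screen but real-world source and a character hears it.
Sound (3): the sound is imagined by Hamid; nothing in the story world is producing it and Dmitri can't hear it, so meta-diegetic.
Sound (4): score with no on-screen or off-screen source; it exists for the audience alone, so non-diegetic.
Only (2) is diegetic.

2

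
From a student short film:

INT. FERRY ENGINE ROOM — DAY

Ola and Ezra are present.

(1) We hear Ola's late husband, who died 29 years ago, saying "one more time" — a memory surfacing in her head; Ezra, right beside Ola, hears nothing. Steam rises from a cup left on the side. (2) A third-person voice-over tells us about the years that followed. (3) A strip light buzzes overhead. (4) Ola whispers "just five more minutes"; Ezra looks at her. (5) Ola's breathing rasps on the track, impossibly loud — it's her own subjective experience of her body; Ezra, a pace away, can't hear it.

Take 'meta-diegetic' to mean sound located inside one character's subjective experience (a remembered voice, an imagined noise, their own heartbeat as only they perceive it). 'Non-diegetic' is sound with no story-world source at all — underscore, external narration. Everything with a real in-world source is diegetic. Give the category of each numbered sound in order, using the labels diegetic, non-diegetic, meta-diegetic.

meta-diegetic, non-diegetic, diegetic, diegetic, meta-diegetic

(1) a remembered line, private to Ola — not present in the room, not audible to Ezra → meta-diegetic.
(2) the narrator exists outside the story world, addressing only the audience → non-diegetic.
(3) is diegetic: a strip light is part of the location's real environment.
Sound (4): spoken by a character present in the story world, so diegetic.
Sound (5): point-of-audition from inside Ola's body; not a sound in the room, so meta-diegetic.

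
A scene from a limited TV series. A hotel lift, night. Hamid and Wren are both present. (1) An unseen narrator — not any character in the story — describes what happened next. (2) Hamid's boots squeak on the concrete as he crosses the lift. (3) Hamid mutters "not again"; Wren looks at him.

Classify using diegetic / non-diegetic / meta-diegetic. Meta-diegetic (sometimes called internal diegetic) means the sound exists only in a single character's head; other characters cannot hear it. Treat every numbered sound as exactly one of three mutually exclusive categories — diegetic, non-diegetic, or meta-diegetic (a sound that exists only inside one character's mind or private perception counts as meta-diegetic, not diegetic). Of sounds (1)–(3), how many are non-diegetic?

(1) commentary laid over the scene from outside the fiction → non-diegetic.
(2) is diegetic: Hamid's footsteps are produced in the story world.
Sound (3): on-screen dialogue — Hamid speaks and Wren is there to hear, so diegetic.
Non-diegetic: (1) — that's 1.

1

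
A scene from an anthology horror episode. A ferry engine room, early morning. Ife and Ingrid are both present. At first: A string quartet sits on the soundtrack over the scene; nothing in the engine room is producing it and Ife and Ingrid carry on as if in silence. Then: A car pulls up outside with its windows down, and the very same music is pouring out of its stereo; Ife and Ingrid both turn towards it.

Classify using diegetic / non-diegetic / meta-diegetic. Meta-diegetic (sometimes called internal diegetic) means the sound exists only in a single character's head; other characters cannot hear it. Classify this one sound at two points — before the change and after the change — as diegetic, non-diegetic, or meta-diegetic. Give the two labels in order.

Before the change: no in-world source exists and no character can hear it — underscore → non-diegetic.
After the change: the car stereo is now a real source in the story world and the characters hear it → diegetic.

non-diegetic, diegetic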